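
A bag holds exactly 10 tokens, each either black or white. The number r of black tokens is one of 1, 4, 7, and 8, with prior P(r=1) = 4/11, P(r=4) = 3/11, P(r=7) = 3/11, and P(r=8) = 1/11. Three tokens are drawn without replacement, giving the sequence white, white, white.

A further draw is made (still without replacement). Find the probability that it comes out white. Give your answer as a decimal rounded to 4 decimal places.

The likelihood of the observed sequence under each hypothesis: P(data | r = 1) = (9/10)(8/9)(7/8) = 7/10; P(data | r = 4) = (6/10)(5/9)(4/8) = 1/6; P(data | r = 7) = (3/10)(2/9)(1/8) = 1/120; P(data | r = 8) = (2/10)(1/9)(0/8) = 0.
The prior-weighted likelihoods are 4/11 · 7/10 = 14/55, 3/11 · 1/6 = 1/22, 3/11 · 1/120 = 1/440, 1/11 · 0 = 0; with total 133/440.
Dividing through by the total gives posterior P(r = 1 | data) = 16/19, P(r = 4 | data) = 20/133, P(r = 7 | data) = 1/133, P(r = 8 | data) = 0.
Averaging over the posterior, P(white next | data) = (6/7)(16/19) + (3/7)(20/133) + (0)(1/133) = 732/931.

0.7863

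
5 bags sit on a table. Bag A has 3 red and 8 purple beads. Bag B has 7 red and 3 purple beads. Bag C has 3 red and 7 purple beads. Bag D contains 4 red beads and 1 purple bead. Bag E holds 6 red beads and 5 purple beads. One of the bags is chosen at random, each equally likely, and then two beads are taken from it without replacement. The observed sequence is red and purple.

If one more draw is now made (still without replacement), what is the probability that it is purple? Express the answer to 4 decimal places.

Compute the likelihood of the observed sequence for each case: P(data | bag A) = (3/11)(8/10) = 12/55; P(data | bag B) = (7/10)(3/9) = 7/30; P(data | bag C) = (3/10)(7/9) = 7/30; P(data | bag D) = (4/5)(1/4) = 1/5; P(data | bag E) = (6/11)(5/10) = 3/11.
Weighting by the prior gives 1/5 · 12/55 = 12/275, 1/5 · 7/30 = 7/150, 1/5 · 7/30 = 7/150, 1/5 · 1/5 = 1/25, 1/5 · 3/11 = 3/55; summing to 191/825.
The posterior is then P(bag A | data) = 36/191, P(bag B | data) = 77/382, P(bag C | data) = 77/382, P(bag D | data) = 33/191, P(bag E | data) = 45/191.
The predictive probability is P(purple next | data) = (7/9)(36/191) + (1/4)(77/382) + (3/4)(77/382) + (0)(33/191) + (4/9)(45/191) = 173/382.

0.4529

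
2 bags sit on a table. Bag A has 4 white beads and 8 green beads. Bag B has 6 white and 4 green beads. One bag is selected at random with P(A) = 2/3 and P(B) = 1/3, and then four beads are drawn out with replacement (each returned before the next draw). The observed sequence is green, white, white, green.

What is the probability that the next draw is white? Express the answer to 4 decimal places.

Under each hypothesis, the probability of the observed sequence is: P(data | bag A) = (8/12)(4/12)(4/12)(8/12) = 0.049383; P(data | bag B) = (4/10)(6/10)(6/10)(4/10) = 0.0576.
Weighting by the prior gives 2/3 · 0.049383 = 0.032922, 1/3 · 0.0576 = 0.0192; these sum to 0.052122.
Dividing through by the total gives posterior P(bag A | data) = 0.63163, P(bag B | data) = 0.36837.
Averaging over the posterior, P(white next | data) = (1/3)(0.63163) + (3/5)(0.36837) = 0.43156.

0.4316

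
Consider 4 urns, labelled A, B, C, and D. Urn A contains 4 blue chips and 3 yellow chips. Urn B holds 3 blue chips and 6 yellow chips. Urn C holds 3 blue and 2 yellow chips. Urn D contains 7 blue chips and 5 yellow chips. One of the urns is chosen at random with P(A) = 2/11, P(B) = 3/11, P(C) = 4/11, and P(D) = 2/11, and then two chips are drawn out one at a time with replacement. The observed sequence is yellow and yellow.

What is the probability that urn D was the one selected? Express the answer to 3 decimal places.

0.129

Compute the likelihood of the observed sequence for each case: P(data | urn A) = (3/7)(3/7) = 0.18367; P(data | urn B) = (6/9)(6/9) = 0.44444; P(data | urn C) = (2/5)(2/5) = 0.16; P(data | urn D) = (5/12)(5/12) = 0.17361.
The prior-weighted likelihoods are 2/11 · 0.18367 = 0.033395, 3/11 · 0.44444 = 0.12121, 4/11 · 0.16 = 0.058182, 2/11 · 0.17361 = 0.031566; summing to 0.24435.
Therefore the posterior P(urn D | data) = (0.031566) / (0.24435) = 0.12918.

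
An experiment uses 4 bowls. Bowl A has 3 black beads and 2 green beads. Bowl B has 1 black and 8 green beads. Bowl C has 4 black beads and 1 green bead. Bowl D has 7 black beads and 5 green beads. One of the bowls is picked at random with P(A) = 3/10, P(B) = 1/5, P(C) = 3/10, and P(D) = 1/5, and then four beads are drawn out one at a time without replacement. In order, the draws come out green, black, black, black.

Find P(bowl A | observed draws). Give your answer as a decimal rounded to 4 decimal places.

0.2786

Compute the likelihood of the observed sequence for each case: P(data | bowl A) = (2/5)(3/4)(2/3)(1/2) = 0.1; P(data | bowl B) = (8/9)(1/8)(0/7) = 0; P(data | bowl C) = (1/5)(4/4)(3/3)(2/2) = 0.2; P(data | bowl D) = (5/12)(7/11)(6/10)(5/9) = 0.088384.
Weighting by the prior gives 3/10 · 0.1 = 0.03, 1/5 · 0 = 0, 3/10 · 0.2 = 0.06, 1/5 · 0.088384 = 0.017677; these sum to 0.10768.
Hence P(bowl A | data) = (0.03) / (0.10768) = 0.27861.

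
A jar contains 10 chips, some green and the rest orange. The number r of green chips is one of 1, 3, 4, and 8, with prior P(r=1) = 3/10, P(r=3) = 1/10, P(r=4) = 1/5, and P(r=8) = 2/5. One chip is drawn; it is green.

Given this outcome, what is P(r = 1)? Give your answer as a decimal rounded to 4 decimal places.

Compute the likelihood of this draw for each case: P(data | r = 1) = (1/10) = 1/10; P(data | r = 3) = (3/10) = 3/10; P(data | r = 4) = (4/10) = 2/5; P(data | r = 8) = (8/10) = 4/5.
Multiplying each by its prior: 3/10 · 1/10 = 3/100, 1/10 · 3/10 = 3/100, 1/5 · 2/5 = 2/25, 2/5 · 4/5 = 8/25; these sum to 23/50.
Therefore the posterior P(r = 1 | data) = (3/100) / (23/50) = 3/46.

0.0652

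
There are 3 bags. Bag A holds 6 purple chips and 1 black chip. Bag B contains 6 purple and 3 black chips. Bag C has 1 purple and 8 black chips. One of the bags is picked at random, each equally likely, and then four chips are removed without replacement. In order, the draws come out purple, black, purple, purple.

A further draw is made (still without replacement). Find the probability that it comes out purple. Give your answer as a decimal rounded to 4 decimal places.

Compute the likelihood of the observed sequence for each case: P(data | bag A) = (6/7)(1/6)(5/5)(4/4) = 1/7; P(data | bag B) = (6/9)(3/8)(5/7)(4/6) = 5/42; P(data | bag C) = (1/9)(8/8)(0/7) = 0.
The prior-weighted likelihoods are 1/3 · 1/7 = 1/21, 1/3 · 5/42 = 5/126, 1/3 · 0 = 0; summing to 11/126.
Normalising, the posterior is P(bag A | data) = 6/11, P(bag B | data) = 5/11, P(bag C | data) = 0.
The predictive probability is P(purple next | data) = (1)(6/11) + (3/5)(5/11) = 9/11.

0.8182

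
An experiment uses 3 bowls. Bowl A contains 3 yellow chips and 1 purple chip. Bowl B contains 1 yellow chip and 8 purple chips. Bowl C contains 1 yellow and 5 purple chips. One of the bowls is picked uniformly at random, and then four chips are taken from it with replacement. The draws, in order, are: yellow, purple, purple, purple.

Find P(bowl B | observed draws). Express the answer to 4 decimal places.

For each hypothesis, P(data | H) works out to: P(data | bowl A) = (3/4)(1/4)(1/4)(1/4) = 0.011719; P(data | bowl B) = (1/9)(8/9)(8/9)(8/9) = 0.078037; P(data | bowl C) = (1/6)(5/6)(5/6)(5/6) = 0.096451.
Weighting by the prior gives 1/3 · 0.011719 = 0.0039062, 1/3 · 0.078037 = 0.026012, 1/3 · 0.096451 = 0.03215; these sum to 0.062069.
So P(bowl B | data) = (0.026012) / (0.062069) = 0.41909.

0.4191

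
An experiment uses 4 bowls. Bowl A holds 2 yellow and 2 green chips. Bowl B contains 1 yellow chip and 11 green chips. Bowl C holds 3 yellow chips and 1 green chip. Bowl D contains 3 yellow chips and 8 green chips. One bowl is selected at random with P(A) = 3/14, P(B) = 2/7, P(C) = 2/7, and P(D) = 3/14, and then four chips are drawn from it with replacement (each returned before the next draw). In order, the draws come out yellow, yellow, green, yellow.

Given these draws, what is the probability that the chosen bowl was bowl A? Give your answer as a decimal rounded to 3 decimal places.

0.286

Under each hypothesis, the probability of the observed sequence is: P(data | bowl A) = (2/4)(2/4)(2/4)(2/4) = 0.0625; P(data | bowl B) = (1/12)(1/12)(11/12)(1/12) = 0.00053048; P(data | bowl C) = (3/4)(3/4)(1/4)(3/4) = 0.10547; P(data | bowl D) = (3/11)(3/11)(8/11)(3/11) = 0.014753.
Multiplying each by its prior: 3/14 · 0.0625 = 0.013393, 2/7 · 0.00053048 = 0.00015157, 2/7 · 0.10547 = 0.030134, 3/14 · 0.014753 = 0.0031614; with total 0.04684.
Hence P(bowl A | data) = (0.013393) / (0.04684) = 0.28593.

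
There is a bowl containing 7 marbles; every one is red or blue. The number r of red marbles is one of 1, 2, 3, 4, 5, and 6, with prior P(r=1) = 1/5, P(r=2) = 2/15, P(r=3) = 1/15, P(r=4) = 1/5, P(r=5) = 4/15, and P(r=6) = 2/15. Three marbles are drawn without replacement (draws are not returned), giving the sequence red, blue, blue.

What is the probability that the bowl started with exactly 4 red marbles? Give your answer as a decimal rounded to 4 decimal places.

The likelihood of the observed sequence under each hypothesis: P(data | r = 1) = (1/7)(6/6)(5/5) = 1/7; P(data | r = 2) = (2/7)(5/6)(4/5) = 4/21; P(data | r = 3) = (3/7)(4/6)(3/5) = 6/35; P(data | r = 4) = (4/7)(3/6)(2/5) = 4/35; P(data | r = 5) = (5/7)(2/6)(1/5) = 1/21; P(data | r = 6) = (6/7)(1/6)(0/5) = 0.
The prior-weighted likelihoods are 1/5 · 1/7 = 1/35, 2/15 · 4/21 = 8/315, 1/15 · 6/35 = 2/175, 1/5 · 4/35 = 4/175, 4/15 · 1/21 = 4/315, 2/15 · 0 = 0; these sum to 53/525.
Therefore the posterior P(r = 4 | data) = (4/175) / (53/525) = 12/53.

0.2264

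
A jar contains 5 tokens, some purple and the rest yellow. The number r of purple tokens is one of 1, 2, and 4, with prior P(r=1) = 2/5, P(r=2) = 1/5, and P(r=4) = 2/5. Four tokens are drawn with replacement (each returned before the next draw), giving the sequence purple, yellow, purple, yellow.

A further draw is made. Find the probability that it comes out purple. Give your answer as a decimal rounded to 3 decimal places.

0.464

Compute the likelihood of the observed sequence for each case: P(data | r = 1) = (1/5)(4/5)(1/5)(4/5) = 0.0256; P(data | r = 2) = (2/5)(3/5)(2/5)(3/5) = 0.0576; P(data | r = 4) = (4/5)(1/5)(4/5)(1/5) = 0.0256.
The prior-weighted likelihoods are 2/5 · 0.0256 = 0.01024, 1/5 · 0.0576 = 0.01152, 2/5 · 0.0256 = 0.01024; these sum to 0.032.
The posterior is then P(r = 1 | data) = 0.32, P(r = 2 | data) = 0.36, P(r = 4 | data) = 0.32.
Averaging over the posterior, P(purple next | data) = (1/5)(0.32) + (2/5)(0.36) + (4/5)(0.32) = 0.464.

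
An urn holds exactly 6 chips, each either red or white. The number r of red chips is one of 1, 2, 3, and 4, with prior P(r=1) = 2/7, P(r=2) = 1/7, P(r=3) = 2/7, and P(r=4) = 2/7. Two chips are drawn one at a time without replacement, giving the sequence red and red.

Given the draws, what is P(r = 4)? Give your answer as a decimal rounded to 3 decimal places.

0.632

Under each hypothesis, the probability of the observed sequence is: P(data | r = 1) = (1/6)(0/5) = 0; P(data | r = 2) = (2/6)(1/5) = 1/15; P(data | r = 3) = (3/6)(2/5) = 1/5; P(data | r = 4) = (4/6)(3/5) = 2/5.
Weighting by the prior gives 2/7 · 0 = 0, 1/7 · 1/15 = 1/105, 2/7 · 1/5 = 2/35, 2/7 · 2/5 = 4/35; these sum to 19/105.
So P(r = 4 | data) = (4/35) / (19/105) = 12/19.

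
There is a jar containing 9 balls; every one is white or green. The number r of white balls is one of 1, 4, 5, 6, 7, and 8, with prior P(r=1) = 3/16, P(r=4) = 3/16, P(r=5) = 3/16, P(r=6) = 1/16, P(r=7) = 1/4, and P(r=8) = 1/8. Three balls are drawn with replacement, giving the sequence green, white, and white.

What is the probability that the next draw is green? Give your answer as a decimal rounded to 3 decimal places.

Under each hypothesis, the probability of the observed sequence is: P(data | r = 1) = (8/9)(1/9)(1/9) = 0.010974; P(data | r = 4) = (5/9)(4/9)(4/9) = 0.10974; P(data | r = 5) = (4/9)(5/9)(5/9) = 0.13717; P(data | r = 6) = (3/9)(6/9)(6/9) = 0.14815; P(data | r = 7) = (2/9)(7/9)(7/9) = 0.13443; P(data | r = 8) = (1/9)(8/9)(8/9) = 0.087791.
Weighting by the prior gives 3/16 · 0.010974 = 0.0020576, 3/16 · 0.10974 = 0.020576, 3/16 · 0.13717 = 0.02572, 1/16 · 0.14815 = 0.0092593, 1/4 · 0.13443 = 0.033608, 1/8 · 0.087791 = 0.010974; with total 0.10219.
Normalising, the posterior is P(r = 1 | data) = 0.020134, P(r = 4 | data) = 0.20134, P(r = 5 | data) = 0.25168, P(r = 6 | data) = 0.090604, P(r = 7 | data) = 0.32886, P(r = 8 | data) = 0.10738.
Averaging over the posterior, P(green next | data) = (8/9)(0.020134) + (5/9)(0.20134) + (4/9)(0.25168) + (1/3)(0.090604) + (2/9)(0.32886) + (1/9)(0.10738) = 0.35682.

0.357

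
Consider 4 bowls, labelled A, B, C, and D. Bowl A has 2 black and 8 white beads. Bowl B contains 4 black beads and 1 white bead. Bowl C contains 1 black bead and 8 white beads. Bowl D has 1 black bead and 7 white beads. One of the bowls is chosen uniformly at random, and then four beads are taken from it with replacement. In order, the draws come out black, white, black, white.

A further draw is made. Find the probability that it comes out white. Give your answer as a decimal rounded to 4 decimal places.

For each hypothesis, P(data | H) works out to: P(data | bowl A) = (2/10)(8/10)(2/10)(8/10) = 0.0256; P(data | bowl B) = (4/5)(1/5)(4/5)(1/5) = 0.0256; P(data | bowl C) = (1/9)(8/9)(1/9)(8/9) = 0.0097546; P(data | bowl D) = (1/8)(7/8)(1/8)(7/8) = 0.011963.
Multiplying each by its prior: 1/4 · 0.0256 = 0.0064, 1/4 · 0.0256 = 0.0064, 1/4 · 0.0097546 = 0.0024387, 1/4 · 0.011963 = 0.0029907; summing to 0.018229.
The posterior is then P(bowl A | data) = 0.35108, P(bowl B | data) = 0.35108, P(bowl C | data) = 0.13378, P(bowl D | data) = 0.16406.
So P(white next | data) = Σ P(white next | H) P(H | data) = (4/5)(0.35108) + (1/5)(0.35108) + (8/9)(0.13378) + (7/8)(0.16406) = 0.61355.

0.6135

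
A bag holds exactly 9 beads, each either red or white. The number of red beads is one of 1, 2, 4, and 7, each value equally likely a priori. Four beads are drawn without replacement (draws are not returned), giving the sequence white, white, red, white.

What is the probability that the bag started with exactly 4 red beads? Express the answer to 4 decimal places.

0.2410

Under each hypothesis, the probability of the observed sequence is: P(data | r = 1) = (8/9)(7/8)(1/7)(6/6) = 0.11111; P(data | r = 2) = (7/9)(6/8)(2/7)(5/6) = 0.13889; P(data | r = 4) = (5/9)(4/8)(4/7)(3/6) = 0.079365; P(data | r = 7) = (2/9)(1/8)(7/7)(0/6) = 0.
Weighting by the prior gives 1/4 · 0.11111 = 0.027778, 1/4 · 0.13889 = 0.034722, 1/4 · 0.079365 = 0.019841, 1/4 · 0 = 0; with total 0.082341.
By Bayes' rule, P(r = 4 | data) = (0.019841) / (0.082341) = 0.24096.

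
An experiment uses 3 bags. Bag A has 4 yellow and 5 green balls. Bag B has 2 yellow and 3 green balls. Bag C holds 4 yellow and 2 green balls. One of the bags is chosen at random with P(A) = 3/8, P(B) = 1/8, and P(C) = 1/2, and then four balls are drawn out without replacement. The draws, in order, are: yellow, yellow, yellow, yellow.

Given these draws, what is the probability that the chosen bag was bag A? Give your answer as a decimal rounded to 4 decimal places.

0.0820

Under each hypothesis, the probability of the observed sequence is: P(data | bag A) = (4/9)(3/8)(2/7)(1/6) = 0.0079365; P(data | bag B) = (2/5)(1/4)(0/3) = 0; P(data | bag C) = (4/6)(3/5)(2/4)(1/3) = 0.066667.
Weighting by the prior gives 3/8 · 0.0079365 = 0.0029762, 1/8 · 0 = 0, 1/2 · 0.066667 = 0.033333; with total 0.03631.
Hence P(bag A | data) = (0.0029762) / (0.03631) = 0.081967.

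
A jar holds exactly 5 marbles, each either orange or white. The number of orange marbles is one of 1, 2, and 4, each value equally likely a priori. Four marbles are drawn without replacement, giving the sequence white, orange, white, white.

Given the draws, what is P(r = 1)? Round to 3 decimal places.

0.667

For each hypothesis, P(data | H) works out to: P(data | r = 1) = (4/5)(1/4)(3/3)(2/2) = 1/5; P(data | r = 2) = (3/5)(2/4)(2/3)(1/2) = 1/10; P(data | r = 4) = (1/5)(4/4)(0/3) = 0.
Multiplying each by its prior: 1/3 · 1/5 = 1/15, 1/3 · 1/10 = 1/30, 1/3 · 0 = 0; these sum to 1/10.
Therefore the posterior P(r = 1 | data) = (1/15) / (1/10) = 2/3.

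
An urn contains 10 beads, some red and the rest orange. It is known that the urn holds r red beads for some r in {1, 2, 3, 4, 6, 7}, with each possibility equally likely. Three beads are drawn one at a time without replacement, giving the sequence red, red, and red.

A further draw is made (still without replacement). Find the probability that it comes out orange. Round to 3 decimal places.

0.514

For each hypothesis, P(data | H) works out to: P(data | r = 1) = (1/10)(0/9) = 0; P(data | r = 2) = (2/10)(1/9)(0/8) = 0; P(data | r = 3) = (3/10)(2/9)(1/8) = 1/120; P(data | r = 4) = (4/10)(3/9)(2/8) = 1/30; P(data | r = 6) = (6/10)(5/9)(4/8) = 1/6; P(data | r = 7) = (7/10)(6/9)(5/8) = 7/24.
Multiplying each by its prior: 1/6 · 0 = 0, 1/6 · 0 = 0, 1/6 · 1/120 = 1/720, 1/6 · 1/30 = 1/180, 1/6 · 1/6 = 1/36, 1/6 · 7/24 = 7/144; with total 1/12.
The posterior is then P(r = 1 | data) = 0, P(r = 2 | data) = 0, P(r = 3 | data) = 1/60, P(r = 4 | data) = 1/15, P(r = 6 | data) = 1/3, P(r = 7 | data) = 7/12.
Averaging over the posterior, P(orange next | data) = (1)(1/60) + (6/7)(1/15) + (4/7)(1/3) + (3/7)(7/12) = 18/35.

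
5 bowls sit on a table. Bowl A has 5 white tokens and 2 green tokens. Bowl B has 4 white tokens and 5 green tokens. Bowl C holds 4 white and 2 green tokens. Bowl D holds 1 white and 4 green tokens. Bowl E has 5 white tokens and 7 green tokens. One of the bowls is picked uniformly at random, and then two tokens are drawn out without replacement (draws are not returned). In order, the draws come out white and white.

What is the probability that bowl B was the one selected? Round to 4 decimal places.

0.1395

For each hypothesis, P(data | H) works out to: P(data | bowl A) = (5/7)(4/6) = 0.47619; P(data | bowl B) = (4/9)(3/8) = 0.16667; P(data | bowl C) = (4/6)(3/5) = 0.4; P(data | bowl D) = (1/5)(0/4) = 0; P(data | bowl E) = (5/12)(4/11) = 0.15152.
The prior-weighted likelihoods are 1/5 · 0.47619 = 0.095238, 1/5 · 0.16667 = 0.033333, 1/5 · 0.4 = 0.08, 1/5 · 0 = 0, 1/5 · 0.15152 = 0.030303; summing to 0.23887.
Hence P(bowl B | data) = (0.033333) / (0.23887) = 0.13954.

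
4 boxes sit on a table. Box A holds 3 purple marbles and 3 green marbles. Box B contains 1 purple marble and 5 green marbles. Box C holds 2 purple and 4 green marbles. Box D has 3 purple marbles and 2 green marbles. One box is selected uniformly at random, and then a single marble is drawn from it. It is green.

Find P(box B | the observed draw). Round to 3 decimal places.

The likelihood of this draw under each hypothesis: P(data | box A) = (3/6) = 1/2; P(data | box B) = (5/6) = 5/6; P(data | box C) = (4/6) = 2/3; P(data | box D) = (2/5) = 2/5.
The prior-weighted likelihoods are 1/4 · 1/2 = 1/8, 1/4 · 5/6 = 5/24, 1/4 · 2/3 = 1/6, 1/4 · 2/5 = 1/10; these sum to 3/5.
Therefore the posterior P(box B | data) = (5/24) / (3/5) = 25/72.

0.347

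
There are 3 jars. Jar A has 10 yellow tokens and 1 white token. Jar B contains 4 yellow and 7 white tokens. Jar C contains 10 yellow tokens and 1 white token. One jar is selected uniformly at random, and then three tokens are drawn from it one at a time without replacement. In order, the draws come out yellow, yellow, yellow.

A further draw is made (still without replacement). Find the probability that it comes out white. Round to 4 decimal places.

0.1373

Under each hypothesis, the probability of the observed sequence is: P(data | jar A) = (10/11)(9/10)(8/9) = 8/11; P(data | jar B) = (4/11)(3/10)(2/9) = 4/165; P(data | jar C) = (10/11)(9/10)(8/9) = 8/11.
Weighting by the prior gives 1/3 · 8/11 = 8/33, 1/3 · 4/165 = 4/495, 1/3 · 8/11 = 8/33; these sum to 244/495.
Normalising, the posterior is P(jar A | data) = 30/61, P(jar B | data) = 1/61, P(jar C | data) = 30/61.
The predictive probability is P(white next | data) = (1/8)(30/61) + (7/8)(1/61) + (1/8)(30/61) = 67/488.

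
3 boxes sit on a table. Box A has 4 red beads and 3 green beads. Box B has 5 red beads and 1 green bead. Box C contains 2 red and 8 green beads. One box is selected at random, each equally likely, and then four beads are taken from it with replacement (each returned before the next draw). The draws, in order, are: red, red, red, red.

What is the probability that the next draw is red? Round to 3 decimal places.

0.784

The likelihood of the observed sequence under each hypothesis: P(data | box A) = (4/7)(4/7)(4/7)(4/7) = 0.10662; P(data | box B) = (5/6)(5/6)(5/6)(5/6) = 0.48225; P(data | box C) = (2/10)(2/10)(2/10)(2/10) = 0.0016.
Multiplying each by its prior: 1/3 · 0.10662 = 0.035541, 1/3 · 0.48225 = 0.16075, 1/3 · 0.0016 = 0.00053333; with total 0.19683.
Normalising, the posterior is P(box A | data) = 0.18057, P(box B | data) = 0.81672, P(box C | data) = 0.0027097.
Averaging over the posterior, P(red next | data) = (4/7)(0.18057) + (5/6)(0.81672) + (1/5)(0.0027097) = 0.78433.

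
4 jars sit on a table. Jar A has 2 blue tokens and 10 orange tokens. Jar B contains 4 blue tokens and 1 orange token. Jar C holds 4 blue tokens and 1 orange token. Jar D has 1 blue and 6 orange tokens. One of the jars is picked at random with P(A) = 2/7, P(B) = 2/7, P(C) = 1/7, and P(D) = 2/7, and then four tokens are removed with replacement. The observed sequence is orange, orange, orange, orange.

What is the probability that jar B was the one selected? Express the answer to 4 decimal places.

0.0016

Compute the likelihood of the observed sequence for each case: P(data | jar A) = (10/12)(10/12)(10/12)(10/12) = 0.48225; P(data | jar B) = (1/5)(1/5)(1/5)(1/5) = 0.0016; P(data | jar C) = (1/5)(1/5)(1/5)(1/5) = 0.0016; P(data | jar D) = (6/7)(6/7)(6/7)(6/7) = 0.53978.
Weighting by the prior gives 2/7 · 0.48225 = 0.13779, 2/7 · 0.0016 = 0.00045714, 1/7 · 0.0016 = 0.00022857, 2/7 · 0.53978 = 0.15422; these sum to 0.29269.
Therefore the posterior P(jar B | data) = (0.00045714) / (0.29269) = 0.0015618.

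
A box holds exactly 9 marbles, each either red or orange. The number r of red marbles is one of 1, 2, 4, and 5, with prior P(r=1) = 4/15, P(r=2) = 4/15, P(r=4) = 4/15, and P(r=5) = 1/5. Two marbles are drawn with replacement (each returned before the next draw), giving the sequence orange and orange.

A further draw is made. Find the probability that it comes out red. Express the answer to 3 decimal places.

Under each hypothesis, the probability of the observed sequence is: P(data | r = 1) = (8/9)(8/9) = 0.79012; P(data | r = 2) = (7/9)(7/9) = 0.60494; P(data | r = 4) = (5/9)(5/9) = 0.30864; P(data | r = 5) = (4/9)(4/9) = 0.19753.
Weighting by the prior gives 4/15 · 0.79012 = 0.2107, 4/15 · 0.60494 = 0.16132, 4/15 · 0.30864 = 0.082305, 1/5 · 0.19753 = 0.039506; summing to 0.49383.
Dividing through by the total gives posterior P(r = 1 | data) = 0.42667, P(r = 2 | data) = 0.32667, P(r = 4 | data) = 0.16667, P(r = 5 | data) = 0.08.
The predictive probability is P(red next | data) = (1/9)(0.42667) + (2/9)(0.32667) + (4/9)(0.16667) + (5/9)(0.08) = 0.23852.

0.239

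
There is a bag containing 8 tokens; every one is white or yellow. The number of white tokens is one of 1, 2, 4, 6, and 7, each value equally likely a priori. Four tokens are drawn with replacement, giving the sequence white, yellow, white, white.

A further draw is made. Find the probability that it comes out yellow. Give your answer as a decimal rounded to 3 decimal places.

For each hypothesis, P(data | H) works out to: P(data | r = 1) = (1/8)(7/8)(1/8)(1/8) = 0.001709; P(data | r = 2) = (2/8)(6/8)(2/8)(2/8) = 0.011719; P(data | r = 4) = (4/8)(4/8)(4/8)(4/8) = 0.0625; P(data | r = 6) = (6/8)(2/8)(6/8)(6/8) = 0.10547; P(data | r = 7) = (7/8)(1/8)(7/8)(7/8) = 0.08374.
Weighting by the prior gives 1/5 · 0.001709 = 0.0003418, 1/5 · 0.011719 = 0.0023437, 1/5 · 0.0625 = 0.0125, 1/5 · 0.10547 = 0.021094, 1/5 · 0.08374 = 0.016748; summing to 0.053027.
The posterior is then P(r = 1 | data) = 0.0064457, P(r = 2 | data) = 0.044199, P(r = 4 | data) = 0.23573, P(r = 6 | data) = 0.39779, P(r = 7 | data) = 0.31584.
The predictive probability is P(yellow next | data) = (7/8)(0.0064457) + (3/4)(0.044199) + (1/2)(0.23573) + (1/4)(0.39779) + (1/8)(0.31584) = 0.29558.

0.296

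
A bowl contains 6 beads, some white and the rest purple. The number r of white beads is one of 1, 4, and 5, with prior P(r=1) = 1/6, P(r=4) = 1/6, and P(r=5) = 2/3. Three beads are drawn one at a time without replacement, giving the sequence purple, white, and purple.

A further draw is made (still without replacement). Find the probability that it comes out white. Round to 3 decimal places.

Compute the likelihood of the observed sequence for each case: P(data | r = 1) = (5/6)(1/5)(4/4) = 1/6; P(data | r = 4) = (2/6)(4/5)(1/4) = 1/15; P(data | r = 5) = (1/6)(5/5)(0/4) = 0.
The prior-weighted likelihoods are 1/6 · 1/6 = 1/36, 1/6 · 1/15 = 1/90, 2/3 · 0 = 0; summing to 7/180.
Normalising, the posterior is P(r = 1 | data) = 5/7, P(r = 4 | data) = 2/7, P(r = 5 | data) = 0.
The predictive probability is P(white next | data) = (0)(5/7) + (1)(2/7) = 2/7.

0.286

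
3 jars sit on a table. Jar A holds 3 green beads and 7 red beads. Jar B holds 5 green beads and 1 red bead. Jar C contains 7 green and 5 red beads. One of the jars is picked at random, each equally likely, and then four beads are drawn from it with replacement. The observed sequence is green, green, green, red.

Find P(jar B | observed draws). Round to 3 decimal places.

Under each hypothesis, the probability of the observed sequence is: P(data | jar A) = (3/10)(3/10)(3/10)(7/10) = 0.0189; P(data | jar B) = (5/6)(5/6)(5/6)(1/6) = 0.096451; P(data | jar C) = (7/12)(7/12)(7/12)(5/12) = 0.082706.
Multiplying each by its prior: 1/3 · 0.0189 = 0.0063, 1/3 · 0.096451 = 0.03215, 1/3 · 0.082706 = 0.027569; summing to 0.066019.
Hence P(jar B | data) = (0.03215) / (0.066019) = 0.48698.

0.487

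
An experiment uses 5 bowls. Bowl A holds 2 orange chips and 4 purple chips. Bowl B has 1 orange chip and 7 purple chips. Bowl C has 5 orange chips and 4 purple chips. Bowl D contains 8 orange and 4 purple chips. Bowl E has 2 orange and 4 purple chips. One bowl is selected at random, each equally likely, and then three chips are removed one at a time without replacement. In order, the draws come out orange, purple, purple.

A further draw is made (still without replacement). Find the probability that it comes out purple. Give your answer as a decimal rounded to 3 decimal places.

0.624

The likelihood of the observed sequence under each hypothesis: P(data | bowl A) = (2/6)(4/5)(3/4) = 0.2; P(data | bowl B) = (1/8)(7/7)(6/6) = 0.125; P(data | bowl C) = (5/9)(4/8)(3/7) = 0.11905; P(data | bowl D) = (8/12)(4/11)(3/10) = 0.072727; P(data | bowl E) = (2/6)(4/5)(3/4) = 0.2.
Weighting by the prior gives 1/5 · 0.2 = 0.04, 1/5 · 0.125 = 0.025, 1/5 · 0.11905 = 0.02381, 1/5 · 0.072727 = 0.014545, 1/5 · 0.2 = 0.04; these sum to 0.14335.
Dividing through by the total gives posterior P(bowl A | data) = 0.27903, P(bowl B | data) = 0.17439, P(bowl C | data) = 0.16609, P(bowl D | data) = 0.10146, P(bowl E | data) = 0.27903.
The predictive probability is P(purple next | data) = (2/3)(0.27903) + (1)(0.17439) + (1/3)(0.16609) + (2/9)(0.10146) + (2/3)(0.27903) = 0.62434.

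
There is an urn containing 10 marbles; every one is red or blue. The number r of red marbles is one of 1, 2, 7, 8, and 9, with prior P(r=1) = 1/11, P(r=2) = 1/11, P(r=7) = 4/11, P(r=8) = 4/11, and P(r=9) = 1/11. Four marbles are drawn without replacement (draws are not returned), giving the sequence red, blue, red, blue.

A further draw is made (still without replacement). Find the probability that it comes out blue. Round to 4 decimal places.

For each hypothesis, P(data | H) works out to: P(data | r = 1) = (1/10)(9/9)(0/8) = 0; P(data | r = 2) = (2/10)(8/9)(1/8)(7/7) = 1/45; P(data | r = 7) = (7/10)(3/9)(6/8)(2/7) = 1/20; P(data | r = 8) = (8/10)(2/9)(7/8)(1/7) = 1/45; P(data | r = 9) = (9/10)(1/9)(8/8)(0/7) = 0.
Multiplying each by its prior: 1/11 · 0 = 0, 1/11 · 1/45 = 1/495, 4/11 · 1/20 = 1/55, 4/11 · 1/45 = 4/495, 1/11 · 0 = 0; summing to 14/495.
The posterior is then P(r = 1 | data) = 0, P(r = 2 | data) = 1/14, P(r = 7 | data) = 9/14, P(r = 8 | data) = 2/7, P(r = 9 | data) = 0.
The predictive probability is P(blue next | data) = (1)(1/14) + (1/6)(9/14) + (0)(2/7) = 5/28.

0.1786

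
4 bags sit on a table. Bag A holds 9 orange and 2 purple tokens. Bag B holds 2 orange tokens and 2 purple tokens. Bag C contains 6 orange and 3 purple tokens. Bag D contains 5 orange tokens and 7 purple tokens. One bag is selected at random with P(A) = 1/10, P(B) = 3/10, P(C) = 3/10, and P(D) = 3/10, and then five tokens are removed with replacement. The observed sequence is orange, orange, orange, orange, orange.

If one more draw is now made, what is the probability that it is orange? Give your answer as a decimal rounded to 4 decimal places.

Under each hypothesis, the probability of the observed sequence is: P(data | bag A) = (9/11)(9/11)(9/11)(9/11)(9/11) = 0.36665; P(data | bag B) = (2/4)(2/4)(2/4)(2/4)(2/4) = 0.03125; P(data | bag C) = (6/9)(6/9)(6/9)(6/9)(6/9) = 0.13169; P(data | bag D) = (5/12)(5/12)(5/12)(5/12)(5/12) = 0.012559.
Multiplying each by its prior: 1/10 · 0.36665 = 0.036665, 3/10 · 0.03125 = 0.009375, 3/10 · 0.13169 = 0.039506, 3/10 · 0.012559 = 0.0037676; with total 0.089314.
Dividing through by the total gives posterior P(bag A | data) = 0.41052, P(bag B | data) = 0.10497, P(bag C | data) = 0.44233, P(bag D | data) = 0.042184.
So P(orange next | data) = Σ P(orange next | H) P(H | data) = (9/11)(0.41052) + (1/2)(0.10497) + (2/3)(0.44233) + (5/12)(0.042184) = 0.70083.

0.7008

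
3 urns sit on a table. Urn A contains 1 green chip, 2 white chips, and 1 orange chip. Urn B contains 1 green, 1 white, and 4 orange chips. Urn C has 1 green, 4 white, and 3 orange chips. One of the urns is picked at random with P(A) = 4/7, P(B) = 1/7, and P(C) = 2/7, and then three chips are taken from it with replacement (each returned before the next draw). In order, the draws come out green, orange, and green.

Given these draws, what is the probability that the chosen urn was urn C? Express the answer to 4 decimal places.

Under each hypothesis, the probability of the observed sequence is: P(data | urn A) = (1/4)(1/4)(1/4) = 0.015625; P(data | urn B) = (1/6)(4/6)(1/6) = 0.018519; P(data | urn C) = (1/8)(3/8)(1/8) = 0.0058594.
The prior-weighted likelihoods are 4/7 · 0.015625 = 0.0089286, 1/7 · 0.018519 = 0.0026455, 2/7 · 0.0058594 = 0.0016741; these sum to 0.013248.
Therefore the posterior P(urn C | data) = (0.0016741) / (0.013248) = 0.12637.

0.1264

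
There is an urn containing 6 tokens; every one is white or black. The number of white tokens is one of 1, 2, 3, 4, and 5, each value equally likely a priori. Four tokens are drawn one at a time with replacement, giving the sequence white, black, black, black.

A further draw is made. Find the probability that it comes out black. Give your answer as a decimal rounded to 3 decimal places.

0.651

Under each hypothesis, the probability of the observed sequence is: P(data | r = 1) = (1/6)(5/6)(5/6)(5/6) = 0.096451; P(data | r = 2) = (2/6)(4/6)(4/6)(4/6) = 0.098765; P(data | r = 3) = (3/6)(3/6)(3/6)(3/6) = 0.0625; P(data | r = 4) = (4/6)(2/6)(2/6)(2/6) = 0.024691; P(data | r = 5) = (5/6)(1/6)(1/6)(1/6) = 0.003858.
Multiplying each by its prior: 1/5 · 0.096451 = 0.01929, 1/5 · 0.098765 = 0.019753, 1/5 · 0.0625 = 0.0125, 1/5 · 0.024691 = 0.0049383, 1/5 · 0.003858 = 0.0007716; with total 0.057253.
The posterior is then P(r = 1 | data) = 0.33693, P(r = 2 | data) = 0.34501, P(r = 3 | data) = 0.21833, P(r = 4 | data) = 0.086253, P(r = 5 | data) = 0.013477.
The predictive probability is P(black next | data) = (5/6)(0.33693) + (2/3)(0.34501) + (1/2)(0.21833) + (1/3)(0.086253) + (1/6)(0.013477) = 0.65094.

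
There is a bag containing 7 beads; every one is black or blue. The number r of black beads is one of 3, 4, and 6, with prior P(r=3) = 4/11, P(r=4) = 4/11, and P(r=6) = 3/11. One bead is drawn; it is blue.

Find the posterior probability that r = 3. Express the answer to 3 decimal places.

Compute the likelihood of this draw for each case: P(data | r = 3) = (4/7) = 4/7; P(data | r = 4) = (3/7) = 3/7; P(data | r = 6) = (1/7) = 1/7.
The prior-weighted likelihoods are 4/11 · 4/7 = 16/77, 4/11 · 3/7 = 12/77, 3/11 · 1/7 = 3/77; with total 31/77.
Therefore the posterior P(r = 3 | data) = (16/77) / (31/77) = 16/31.

0.516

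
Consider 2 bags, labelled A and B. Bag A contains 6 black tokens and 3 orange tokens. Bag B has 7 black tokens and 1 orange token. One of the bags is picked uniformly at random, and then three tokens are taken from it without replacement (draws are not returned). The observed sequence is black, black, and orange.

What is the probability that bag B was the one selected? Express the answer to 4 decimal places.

The likelihood of the observed sequence under each hypothesis: P(data | bag A) = (6/9)(5/8)(3/7) = 5/28; P(data | bag B) = (7/8)(6/7)(1/6) = 1/8.
Weighting by the prior gives 1/2 · 5/28 = 5/56, 1/2 · 1/8 = 1/16; these sum to 17/112.
So P(bag B | data) = (1/16) / (17/112) = 7/17.

0.4118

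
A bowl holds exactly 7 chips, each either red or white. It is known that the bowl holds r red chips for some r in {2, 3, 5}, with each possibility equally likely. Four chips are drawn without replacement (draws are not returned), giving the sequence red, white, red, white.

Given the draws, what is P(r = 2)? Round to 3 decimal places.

0.263

Under each hypothesis, the probability of the observed sequence is: P(data | r = 2) = (2/7)(5/6)(1/5)(4/4) = 1/21; P(data | r = 3) = (3/7)(4/6)(2/5)(3/4) = 3/35; P(data | r = 5) = (5/7)(2/6)(4/5)(1/4) = 1/21.
Multiplying each by its prior: 1/3 · 1/21 = 1/63, 1/3 · 3/35 = 1/35, 1/3 · 1/21 = 1/63; these sum to 19/315.
By Bayes' rule, P(r = 2 | data) = (1/63) / (19/315) = 5/19.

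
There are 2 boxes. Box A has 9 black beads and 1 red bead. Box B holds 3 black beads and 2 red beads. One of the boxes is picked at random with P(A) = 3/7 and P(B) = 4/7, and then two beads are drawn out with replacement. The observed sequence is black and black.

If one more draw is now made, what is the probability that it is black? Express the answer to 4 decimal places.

Compute the likelihood of the observed sequence for each case: P(data | box A) = (9/10)(9/10) = 81/100; P(data | box B) = (3/5)(3/5) = 9/25.
The prior-weighted likelihoods are 3/7 · 81/100 = 243/700, 4/7 · 9/25 = 36/175; summing to 387/700.
Dividing through by the total gives posterior P(box A | data) = 27/43, P(box B | data) = 16/43.
Averaging over the posterior, P(black next | data) = (9/10)(27/43) + (3/5)(16/43) = 339/430.

0.7884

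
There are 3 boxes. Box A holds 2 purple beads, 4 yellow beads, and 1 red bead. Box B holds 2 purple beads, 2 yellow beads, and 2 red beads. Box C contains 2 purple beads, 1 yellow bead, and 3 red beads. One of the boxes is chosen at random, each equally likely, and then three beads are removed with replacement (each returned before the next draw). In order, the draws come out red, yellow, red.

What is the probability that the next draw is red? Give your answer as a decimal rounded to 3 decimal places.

0.386

Under each hypothesis, the probability of the observed sequence is: P(data | box A) = (1/7)(4/7)(1/7) = 0.011662; P(data | box B) = (2/6)(2/6)(2/6) = 0.037037; P(data | box C) = (3/6)(1/6)(3/6) = 0.041667.
Weighting by the prior gives 1/3 · 0.011662 = 0.0038873, 1/3 · 0.037037 = 0.012346, 1/3 · 0.041667 = 0.013889; summing to 0.030122.
The posterior is then P(box A | data) = 0.12905, P(box B | data) = 0.40986, P(box C | data) = 0.46109.
The predictive probability is P(red next | data) = (1/7)(0.12905) + (1/3)(0.40986) + (1/2)(0.46109) = 0.3856.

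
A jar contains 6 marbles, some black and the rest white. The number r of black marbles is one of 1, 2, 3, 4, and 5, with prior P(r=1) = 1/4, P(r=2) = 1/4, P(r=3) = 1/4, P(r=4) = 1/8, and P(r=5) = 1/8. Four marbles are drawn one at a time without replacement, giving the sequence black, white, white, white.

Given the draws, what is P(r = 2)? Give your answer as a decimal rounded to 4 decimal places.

0.3810

For each hypothesis, P(data | H) works out to: P(data | r = 1) = (1/6)(5/5)(4/4)(3/3) = 1/6; P(data | r = 2) = (2/6)(4/5)(3/4)(2/3) = 2/15; P(data | r = 3) = (3/6)(3/5)(2/4)(1/3) = 1/20; P(data | r = 4) = (4/6)(2/5)(1/4)(0/3) = 0; P(data | r = 5) = (5/6)(1/5)(0/4) = 0.
Weighting by the prior gives 1/4 · 1/6 = 1/24, 1/4 · 2/15 = 1/30, 1/4 · 1/20 = 1/80, 1/8 · 0 = 0, 1/8 · 0 = 0; with total 7/80.
Therefore the posterior P(r = 2 | data) = (1/30) / (7/80) = 8/21.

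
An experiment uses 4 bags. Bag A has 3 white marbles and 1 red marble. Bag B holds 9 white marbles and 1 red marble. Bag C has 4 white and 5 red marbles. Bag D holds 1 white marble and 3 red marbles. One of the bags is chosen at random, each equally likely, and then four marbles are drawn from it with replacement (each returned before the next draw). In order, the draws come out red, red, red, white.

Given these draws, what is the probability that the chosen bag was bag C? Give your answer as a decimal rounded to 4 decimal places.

0.3922

Compute the likelihood of the observed sequence for each case: P(data | bag A) = (1/4)(1/4)(1/4)(3/4) = 0.011719; P(data | bag B) = (1/10)(1/10)(1/10)(9/10) = 0.0009; P(data | bag C) = (5/9)(5/9)(5/9)(4/9) = 0.076208; P(data | bag D) = (3/4)(3/4)(3/4)(1/4) = 0.10547.
Weighting by the prior gives 1/4 · 0.011719 = 0.0029297, 1/4 · 0.0009 = 0.000225, 1/4 · 0.076208 = 0.019052, 1/4 · 0.10547 = 0.026367; with total 0.048574.
So P(bag C | data) = (0.019052) / (0.048574) = 0.39223.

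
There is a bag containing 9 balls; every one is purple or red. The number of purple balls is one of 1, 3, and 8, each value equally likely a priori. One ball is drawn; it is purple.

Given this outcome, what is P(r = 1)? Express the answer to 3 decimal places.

For each hypothesis, P(data | H) works out to: P(data | r = 1) = (1/9) = 1/9; P(data | r = 3) = (3/9) = 1/3; P(data | r = 8) = (8/9) = 8/9.
Weighting by the prior gives 1/3 · 1/9 = 1/27, 1/3 · 1/3 = 1/9, 1/3 · 8/9 = 8/27; summing to 4/9.
So P(r = 1 | data) = (1/27) / (4/9) = 1/12.

0.083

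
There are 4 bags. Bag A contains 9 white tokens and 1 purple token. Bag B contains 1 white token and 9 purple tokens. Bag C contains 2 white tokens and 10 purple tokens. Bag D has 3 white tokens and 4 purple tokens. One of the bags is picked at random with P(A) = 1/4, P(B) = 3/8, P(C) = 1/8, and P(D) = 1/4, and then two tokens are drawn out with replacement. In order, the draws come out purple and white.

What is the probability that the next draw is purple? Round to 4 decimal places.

0.6087

Under each hypothesis, the probability of the observed sequence is: P(data | bag A) = (1/10)(9/10) = 0.09; P(data | bag B) = (9/10)(1/10) = 0.09; P(data | bag C) = (10/12)(2/12) = 0.13889; P(data | bag D) = (4/7)(3/7) = 0.2449.
Weighting by the prior gives 1/4 · 0.09 = 0.0225, 3/8 · 0.09 = 0.03375, 1/8 · 0.13889 = 0.017361, 1/4 · 0.2449 = 0.061224; summing to 0.13484.
Dividing through by the total gives posterior P(bag A | data) = 0.16687, P(bag B | data) = 0.2503, P(bag C | data) = 0.12876, P(bag D | data) = 0.45407.
Averaging over the posterior, P(purple next | data) = (1/10)(0.16687) + (9/10)(0.2503) + (5/6)(0.12876) + (4/7)(0.45407) = 0.60873.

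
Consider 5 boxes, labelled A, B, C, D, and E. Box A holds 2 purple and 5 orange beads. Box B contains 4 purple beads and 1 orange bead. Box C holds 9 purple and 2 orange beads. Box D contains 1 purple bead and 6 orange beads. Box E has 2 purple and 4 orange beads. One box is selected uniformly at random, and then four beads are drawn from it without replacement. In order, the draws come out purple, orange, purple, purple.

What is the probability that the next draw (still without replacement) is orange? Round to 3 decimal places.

Compute the likelihood of the observed sequence for each case: P(data | box A) = (2/7)(5/6)(1/5)(0/4) = 0; P(data | box B) = (4/5)(1/4)(3/3)(2/2) = 1/5; P(data | box C) = (9/11)(2/10)(8/9)(7/8) = 7/55; P(data | box D) = (1/7)(6/6)(0/5) = 0; P(data | box E) = (2/6)(4/5)(1/4)(0/3) = 0.
The prior-weighted likelihoods are 1/5 · 0 = 0, 1/5 · 1/5 = 1/25, 1/5 · 7/55 = 7/275, 1/5 · 0 = 0, 1/5 · 0 = 0; these sum to 18/275.
Normalising, the posterior is P(box A | data) = 0, P(box B | data) = 11/18, P(box C | data) = 7/18, P(box D | data) = 0, P(box E | data) = 0.
Averaging over the posterior, P(orange next | data) = (0)(11/18) + (1/7)(7/18) = 1/18.

0.056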